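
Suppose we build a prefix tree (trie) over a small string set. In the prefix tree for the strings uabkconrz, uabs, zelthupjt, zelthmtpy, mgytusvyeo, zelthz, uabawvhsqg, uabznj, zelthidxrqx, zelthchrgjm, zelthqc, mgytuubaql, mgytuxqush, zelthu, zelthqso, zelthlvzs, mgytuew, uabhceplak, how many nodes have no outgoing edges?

17

Leaves are exactly the stored words that no other stored word extends.
Those words: "mgytuew", "mgytusvyeo", "mgytuubaql", "mgytuxqush", "uabawvhsqg", "uabhceplak", "uabkconrz", "uabs", "uabznj", "zelthchrgjm", "zelthidxrqx", "zelthlvzs", "zelthmtpy", "zelthqc", "zelthqso", "zelthupjt", "zelthz"
Leaf count: 17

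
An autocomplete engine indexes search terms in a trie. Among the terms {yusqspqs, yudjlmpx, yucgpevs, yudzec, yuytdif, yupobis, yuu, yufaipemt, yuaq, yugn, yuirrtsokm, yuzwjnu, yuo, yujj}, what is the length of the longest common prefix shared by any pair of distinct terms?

3

Look for the deepest trie node that still has at least two words in its subtree.
e.g. "yudjlmpx" and "yudzec" share the prefix "yud" of length 3; no pair shares a longer one.
Longest shared-prefix length: 3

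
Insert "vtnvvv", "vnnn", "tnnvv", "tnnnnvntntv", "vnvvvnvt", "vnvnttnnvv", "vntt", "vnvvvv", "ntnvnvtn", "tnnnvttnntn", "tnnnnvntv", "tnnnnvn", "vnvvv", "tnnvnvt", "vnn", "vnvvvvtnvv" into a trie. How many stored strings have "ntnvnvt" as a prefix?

1

Walk to "ntnvnvt"; the words in its subtree are exactly those with that prefix.
Matches: "ntnvnvtn"
Count: 1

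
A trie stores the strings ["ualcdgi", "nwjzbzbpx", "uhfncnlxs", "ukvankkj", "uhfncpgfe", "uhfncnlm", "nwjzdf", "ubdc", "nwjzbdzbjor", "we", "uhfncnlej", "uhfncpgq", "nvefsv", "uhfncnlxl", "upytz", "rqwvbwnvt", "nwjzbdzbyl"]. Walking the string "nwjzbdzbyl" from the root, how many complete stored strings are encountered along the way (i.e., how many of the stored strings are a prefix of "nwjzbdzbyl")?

1

Walk "nwjzbdzbyl" from the root; an end-of-word marker is hit whenever a stored word is a prefix of "nwjzbdzbyl".
Prefixes of the query that are stored words: "nwjzbdzbyl"
Count: 1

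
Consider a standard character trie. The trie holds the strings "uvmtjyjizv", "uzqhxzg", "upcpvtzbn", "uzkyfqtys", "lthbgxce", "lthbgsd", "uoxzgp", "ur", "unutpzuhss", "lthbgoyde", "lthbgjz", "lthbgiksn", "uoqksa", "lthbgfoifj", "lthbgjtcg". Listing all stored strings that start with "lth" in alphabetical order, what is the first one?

lthbgfoifj

DFS of the "lth" subtree visits, in order: "lthbgfoifj", "lthbgiksn", "lthbgjtcg", "lthbgjz", "lthbgoyde", "lthbgsd", "lthbgxce"
Position 1: lthbgfoifj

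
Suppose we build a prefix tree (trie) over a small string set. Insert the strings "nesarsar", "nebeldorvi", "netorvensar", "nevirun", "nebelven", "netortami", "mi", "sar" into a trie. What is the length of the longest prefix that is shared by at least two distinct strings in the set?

5

Look for the deepest trie node that still has at least two words in its subtree.
e.g. "nebeldorvi" and "nebelven" share the prefix "nebel" of length 5; no pair shares a longer one.
Longest shared-prefix length: 5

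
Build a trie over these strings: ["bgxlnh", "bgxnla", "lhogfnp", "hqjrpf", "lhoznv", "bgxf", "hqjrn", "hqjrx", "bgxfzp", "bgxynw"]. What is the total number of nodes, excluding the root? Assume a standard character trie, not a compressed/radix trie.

Trie structure (* marks end of a word):
(root)
├─ b
│  └─ g
│     └─ x
│        ├─ f *
│        │  └─ z
│        │     └─ p *
│        ├─ l
│        │  └─ n
│        │     └─ h *
│        ├─ n
│        │  └─ l
│        │     └─ a *
│        └─ y
│           └─ n
│              └─ w *
├─ h
│  └─ q
│     └─ j
│        └─ r
│           ├─ n *
│           ├─ p
│           │  └─ f *
│           └─ x *
└─ l
   └─ h
      └─ o
         ├─ g
         │  └─ f
         │     └─ n
         │        └─ p *
         └─ z
            └─ n
               └─ v *
Counting every labelled node above: 33.

33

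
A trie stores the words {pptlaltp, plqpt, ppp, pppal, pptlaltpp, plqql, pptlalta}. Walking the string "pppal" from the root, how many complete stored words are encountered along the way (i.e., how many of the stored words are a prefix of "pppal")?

2

Traverse "pppal" character by character; count nodes along the way that are marked as word ends.
Prefixes of the query that are stored words: "ppp", "pppal"
Count: 2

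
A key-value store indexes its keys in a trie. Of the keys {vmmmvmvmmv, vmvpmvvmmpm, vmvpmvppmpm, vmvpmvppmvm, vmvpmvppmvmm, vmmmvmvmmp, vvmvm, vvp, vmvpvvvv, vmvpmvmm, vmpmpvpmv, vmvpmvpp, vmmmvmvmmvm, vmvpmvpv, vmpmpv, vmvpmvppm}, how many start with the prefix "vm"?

14

Filter for entries beginning with "vm":
Words under "vm": vmmmvmvmmp, vmmmvmvmmv, vmmmvmvmmvm, vmpmpv, vmpmpvpmv, vmvpmvmm, vmvpmvpp, vmvpmvppm, vmvpmvppmpm, vmvpmvppmvm, vmvpmvppmvmm, vmvpmvpv, vmvpmvvmmpm, vmvpvvvv
Count: 14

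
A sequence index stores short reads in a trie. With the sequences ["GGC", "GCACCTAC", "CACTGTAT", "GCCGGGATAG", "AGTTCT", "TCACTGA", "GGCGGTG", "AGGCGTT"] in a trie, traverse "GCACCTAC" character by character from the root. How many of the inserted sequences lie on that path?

1

Traverse "GCACCTAC" character by character; count nodes along the way that are marked as word ends.
Prefixes of the query that are stored words: "GCACCTAC"
Count: 1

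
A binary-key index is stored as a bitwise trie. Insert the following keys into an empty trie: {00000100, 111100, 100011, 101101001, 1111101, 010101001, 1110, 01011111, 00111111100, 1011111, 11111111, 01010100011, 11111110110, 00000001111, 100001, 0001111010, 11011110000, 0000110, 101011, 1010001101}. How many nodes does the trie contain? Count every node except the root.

For each word, the new-node count is its length minus the longest prefix already in the trie:
  "00000100" → 8 new (0, 0, 0, 0, 0, 1, 0, 0)
  "111100" → 6 new (1, 1, 1, 1, 0, 0)
  "100011" → prefix "1" already present; 5 new (0, 0, 0, 1, 1)
  "101101001" → prefix "10" already present; 7 new (1, 1, 0, 1, 0, 0, 1)
  "1111101" → prefix "1111" already present; 3 new (1, 0, 1)
  "010101001" → prefix "0" already present; 8 new (1, 0, 1, 0, 1, 0, 0, 1)
  "1110" → prefix "111" already present; 1 new (0)
  "01011111" → prefix "0101" already present; 4 new (1, 1, 1, 1)
  "00111111100" → prefix "00" already present; 9 new (1, 1, 1, 1, 1, 1, 1, 0, 0)
  "1011111" → prefix "1011" already present; 3 new (1, 1, 1)
  "11111111" → prefix "11111" already present; 3 new (1, 1, 1)
  "01010100011" → prefix "01010100" already present; 3 new (0, 1, 1)
  "11111110110" → prefix "1111111" already present; 4 new (0, 1, 1, 0)
  "00000001111" → prefix "00000" already present; 6 new (0, 0, 1, 1, 1, 1)
  "100001" → prefix "1000" already present; 2 new (0, 1)
  "0001111010" → prefix "000" already present; 7 new (1, 1, 1, 1, 0, 1, 0)
  "11011110000" → prefix "11" already present; 9 new (0, 1, 1, 1, 1, 0, 0, 0, 0)
  "0000110" → prefix "0000" already present; 3 new (1, 1, 0)
  "101011" → prefix "101" already present; 3 new (0, 1, 1)
  "1010001101" → prefix "1010" already present; 6 new (0, 0, 1, 1, 0, 1)
Total nodes = 8 + 6 + 5 + 7 + 3 + 8 + 1 + 4 + 9 + 3 + 3 + 3 + 4 + 6 + 2 + 7 + 9 + 3 + 3 + 6 = 100

100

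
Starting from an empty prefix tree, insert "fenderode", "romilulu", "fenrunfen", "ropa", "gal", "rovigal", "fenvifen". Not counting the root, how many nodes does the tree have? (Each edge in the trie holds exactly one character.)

38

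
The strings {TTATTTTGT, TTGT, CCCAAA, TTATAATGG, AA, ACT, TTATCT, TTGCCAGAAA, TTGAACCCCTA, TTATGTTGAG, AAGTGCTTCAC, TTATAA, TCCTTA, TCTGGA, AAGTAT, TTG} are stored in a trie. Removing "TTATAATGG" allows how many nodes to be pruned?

3

A node on "TTATAATGG"'s path can go only if nothing else ends at it or branches off below it.
The suffix "TGG" (3 nodes) is used only by "TTATAATGG"; "TTATAA" is itself a stored word, so pruning stops there.
Nodes removed: 3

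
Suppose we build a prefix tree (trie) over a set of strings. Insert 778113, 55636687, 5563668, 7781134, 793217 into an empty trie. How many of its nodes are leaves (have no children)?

Leaves are exactly the stored words that no other stored word extends.
Those words: "55636687", "7781134", "793217"
Leaf count: 3

3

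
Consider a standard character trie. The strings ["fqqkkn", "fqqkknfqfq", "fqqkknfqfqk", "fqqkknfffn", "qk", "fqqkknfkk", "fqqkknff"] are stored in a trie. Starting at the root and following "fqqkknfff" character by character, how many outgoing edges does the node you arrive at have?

Follow the path "fqqkknfff" to its node, then look at its outgoing edges.
Characters that immediately follow "fqqkknfff" among the stored strings: {n}.
That node has 1 child edge.

1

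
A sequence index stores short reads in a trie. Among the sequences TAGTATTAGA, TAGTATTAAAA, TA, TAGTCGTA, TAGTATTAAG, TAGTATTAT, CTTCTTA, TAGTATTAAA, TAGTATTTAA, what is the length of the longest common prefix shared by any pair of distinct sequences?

10

Look for the deepest trie node that still has at least two words in its subtree.
"TAGTATTAAA" and "TAGTATTAAAA" agree on "TAGTATTAAA" (10 characters) before diverging; nothing deeper is shared.
Longest shared-prefix length: 10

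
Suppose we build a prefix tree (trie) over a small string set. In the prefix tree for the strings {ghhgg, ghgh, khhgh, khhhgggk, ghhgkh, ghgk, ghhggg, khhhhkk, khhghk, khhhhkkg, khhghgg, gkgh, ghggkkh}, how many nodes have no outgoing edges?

10

A leaf is a node with no children — equivalently, the end of a word that is not a proper prefix of any other stored word.
Those words: "ghggkkh", "ghgh", "ghgk", "ghhggg", "ghhgkh", "gkgh", "khhghgg", "khhghk", "khhhgggk", "khhhhkkg"
Leaf count: 10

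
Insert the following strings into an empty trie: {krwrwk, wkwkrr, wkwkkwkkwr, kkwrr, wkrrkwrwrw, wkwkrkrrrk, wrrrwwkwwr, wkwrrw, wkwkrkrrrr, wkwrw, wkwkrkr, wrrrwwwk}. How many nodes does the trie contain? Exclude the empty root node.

51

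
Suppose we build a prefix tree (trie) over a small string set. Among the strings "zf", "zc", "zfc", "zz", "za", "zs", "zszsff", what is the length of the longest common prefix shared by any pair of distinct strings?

2

Equivalently: take the maximum, over all pairs, of their longest common prefix length.
e.g. "zf" and "zfc" share the prefix "zf" of length 2; no pair shares a longer one.
Longest shared-prefix length: 2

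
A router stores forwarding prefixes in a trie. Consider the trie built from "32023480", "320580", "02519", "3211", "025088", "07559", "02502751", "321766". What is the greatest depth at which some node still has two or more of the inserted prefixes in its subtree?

4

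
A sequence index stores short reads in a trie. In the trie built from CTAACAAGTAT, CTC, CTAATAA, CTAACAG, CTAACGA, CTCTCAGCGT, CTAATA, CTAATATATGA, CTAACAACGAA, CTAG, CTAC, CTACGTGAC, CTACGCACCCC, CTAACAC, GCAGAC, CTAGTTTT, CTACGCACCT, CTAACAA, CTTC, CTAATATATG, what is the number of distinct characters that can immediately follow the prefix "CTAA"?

2

The children of the "CTAA" node are the distinct next characters among strings starting with "CTAA".
Distinct next characters after "CTAA": C, T.
That node has 2 child edges.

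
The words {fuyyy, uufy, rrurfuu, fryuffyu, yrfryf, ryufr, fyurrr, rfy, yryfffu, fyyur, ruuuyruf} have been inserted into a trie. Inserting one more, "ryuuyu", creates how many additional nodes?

3

Walking "ryuuyu" from the root, the first 3 characters ("ryu") follow existing edges; "u" is the first miss.
New nodes needed: |"ryuuyu"| − 3 = 6 − 3 = 3.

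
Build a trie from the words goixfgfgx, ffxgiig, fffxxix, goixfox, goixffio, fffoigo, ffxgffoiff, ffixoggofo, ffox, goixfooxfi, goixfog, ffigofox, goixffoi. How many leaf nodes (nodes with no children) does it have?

A leaf is a node with no children — equivalently, the end of a word that is not a proper prefix of any other stored word.
Those words: "fffoigo", "fffxxix", "ffigofox", "ffixoggofo", "ffox", "ffxgffoiff", "ffxgiig", "goixffio", "goixffoi", "goixfgfgx", "goixfog", "goixfooxfi", "goixfox"
Leaf count: 13

13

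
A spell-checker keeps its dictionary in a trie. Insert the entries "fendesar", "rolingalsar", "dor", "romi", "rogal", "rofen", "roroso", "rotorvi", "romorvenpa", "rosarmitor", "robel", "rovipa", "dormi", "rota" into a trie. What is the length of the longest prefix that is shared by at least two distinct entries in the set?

3

The deepest shared node is where two words last agree before diverging.
e.g. "dor" and "dormi" share the prefix "dor" of length 3; no pair shares a longer one.
Longest shared-prefix length: 3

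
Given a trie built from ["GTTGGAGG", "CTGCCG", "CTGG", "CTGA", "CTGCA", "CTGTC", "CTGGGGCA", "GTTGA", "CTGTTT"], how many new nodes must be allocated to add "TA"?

2

No existing word starts with "T", so every character of "TA" needs a new node.
2 − 0 = 2 new nodes.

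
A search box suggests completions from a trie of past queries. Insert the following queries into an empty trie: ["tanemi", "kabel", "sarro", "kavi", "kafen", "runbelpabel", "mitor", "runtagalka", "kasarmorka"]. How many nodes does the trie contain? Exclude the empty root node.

Count nodes per top-level branch (shared prefixes stored once):
  'k'-branch (kabel, kafen, kasarmorka, kavi): 18 nodes
  'm'-branch (mitor): 5 nodes
  'r'-branch (runbelpabel, runtagalka): 18 nodes
  's'-branch (sarro): 5 nodes
  't'-branch (tanemi): 6 nodes
Sum: 52

52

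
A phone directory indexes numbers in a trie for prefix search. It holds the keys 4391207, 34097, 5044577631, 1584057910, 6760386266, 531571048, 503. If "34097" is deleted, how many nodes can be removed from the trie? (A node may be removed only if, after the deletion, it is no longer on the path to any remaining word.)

After clearing the end-marker at "34097", prune upward until reaching a node still needed by another word.
No other word shares any prefix with "34097", so all 5 of its nodes go.
Nodes removed: 5

5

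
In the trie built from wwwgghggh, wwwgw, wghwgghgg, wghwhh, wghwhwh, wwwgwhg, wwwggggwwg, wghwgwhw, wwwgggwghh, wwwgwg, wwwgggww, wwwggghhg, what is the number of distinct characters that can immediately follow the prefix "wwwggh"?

Follow the path "wwwggh" to its node, then look at its outgoing edges.
Characters that immediately follow "wwwggh" among the stored strings: {g}.
That node has 1 child edge.

1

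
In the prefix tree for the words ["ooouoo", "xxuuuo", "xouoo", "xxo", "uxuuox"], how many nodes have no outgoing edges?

A leaf is a node with no children — equivalently, the end of a word that is not a proper prefix of any other stored word.
Those words: "ooouoo", "uxuuox", "xouoo", "xxo", "xxuuuo"
Leaf count: 5

5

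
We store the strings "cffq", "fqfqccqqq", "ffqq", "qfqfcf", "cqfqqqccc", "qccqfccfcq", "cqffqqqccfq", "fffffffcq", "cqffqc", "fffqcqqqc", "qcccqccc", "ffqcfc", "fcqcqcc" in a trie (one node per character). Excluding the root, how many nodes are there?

75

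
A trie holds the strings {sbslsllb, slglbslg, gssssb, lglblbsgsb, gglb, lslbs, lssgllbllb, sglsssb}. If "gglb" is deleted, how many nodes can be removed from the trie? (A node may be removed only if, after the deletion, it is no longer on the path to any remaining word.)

3

Walk "gglb" from the leaf back toward the root, removing each node that no remaining word uses.
The suffix "glb" (3 nodes) is used only by "gglb"; the node for "g" still has the child "s", so pruning stops there.
Nodes removed: 3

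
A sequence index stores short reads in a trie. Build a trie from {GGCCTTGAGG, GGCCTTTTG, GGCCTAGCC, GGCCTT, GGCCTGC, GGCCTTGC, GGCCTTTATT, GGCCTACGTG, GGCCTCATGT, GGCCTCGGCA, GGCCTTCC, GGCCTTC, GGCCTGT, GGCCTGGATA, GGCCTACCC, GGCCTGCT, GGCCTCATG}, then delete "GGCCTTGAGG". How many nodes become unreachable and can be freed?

3

Walk "GGCCTTGAGG" from the leaf back toward the root, removing each node that no remaining word uses.
The suffix "AGG" (3 nodes) is used only by "GGCCTTGAGG"; the node for "GGCCTTG" still has the child "C", so pruning stops there.
Nodes removed: 3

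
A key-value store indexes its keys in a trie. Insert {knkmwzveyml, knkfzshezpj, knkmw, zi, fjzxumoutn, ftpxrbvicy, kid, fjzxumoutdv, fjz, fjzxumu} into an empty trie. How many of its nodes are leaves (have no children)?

A leaf is a node with no children — equivalently, the end of a word that is not a proper prefix of any other stored word.
Those words: "fjzxumoutdv", "fjzxumoutn", "fjzxumu", "ftpxrbvicy", "kid", "knkfzshezpj", "knkmwzveyml", "zi"
Leaf count: 8

8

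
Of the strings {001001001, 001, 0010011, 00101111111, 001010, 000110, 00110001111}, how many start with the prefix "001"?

Walk to "001"; the words in its subtree are exactly those with that prefix.
Words under "001": 001, 001001001, 0010011, 001010, 00101111111, 00110001111
Count: 6

6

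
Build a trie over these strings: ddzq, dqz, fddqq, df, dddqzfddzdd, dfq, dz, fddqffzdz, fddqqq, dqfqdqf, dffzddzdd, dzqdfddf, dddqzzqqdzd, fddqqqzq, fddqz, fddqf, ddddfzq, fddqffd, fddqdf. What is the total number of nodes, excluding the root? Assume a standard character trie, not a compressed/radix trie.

63

Insert word by word; a character creates a node only if that edge doesn't already exist:
  "ddzq" → 4 new (d, d, z, q)
  "dqz" → prefix "d" already present; 2 new (q, z)
  "fddqq" → 5 new (f, d, d, q, q)
  "df" → prefix "d" already present; 1 new (f)
  "dddqzfddzdd" → prefix "dd" already present; 9 new (d, q, z, f, d, d, z, d, d)
  "dfq" → prefix "df" already present; 1 new (q)
  "dz" → prefix "d" already present; 1 new (z)
  "fddqffzdz" → prefix "fddq" already present; 5 new (f, f, z, d, z)
  "fddqqq" → prefix "fddqq" already present; 1 new (q)
  "dqfqdqf" → prefix "dq" already present; 5 new (f, q, d, q, f)
  "dffzddzdd" → prefix "df" already present; 7 new (f, z, d, d, z, d, d)
  "dzqdfddf" → prefix "dz" already present; 6 new (q, d, f, d, d, f)
  "dddqzzqqdzd" → prefix "dddqz" already present; 6 new (z, q, q, d, z, d)
  "fddqqqzq" → prefix "fddqqq" already present; 2 new (z, q)
  "fddqz" → prefix "fddq" already present; 1 new (z)
  "fddqf" → prefix "fddqf" already present; 0 new (none)
  "ddddfzq" → prefix "ddd" already present; 4 new (d, f, z, q)
  "fddqffd" → prefix "fddqff" already present; 1 new (d)
  "fddqdf" → prefix "fddq" already present; 2 new (d, f)
Total nodes = 4 + 2 + 5 + 1 + 9 + 1 + 1 + 5 + 1 + 5 + 7 + 6 + 6 + 2 + 1 + 0 + 4 + 1 + 2 = 63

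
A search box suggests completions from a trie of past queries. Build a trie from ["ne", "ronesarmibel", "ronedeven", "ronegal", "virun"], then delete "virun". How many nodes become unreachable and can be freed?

A node on "virun"'s path can go only if nothing else ends at it or branches off below it.
No other word shares any prefix with "virun", so all 5 of its nodes go.
Nodes removed: 5

5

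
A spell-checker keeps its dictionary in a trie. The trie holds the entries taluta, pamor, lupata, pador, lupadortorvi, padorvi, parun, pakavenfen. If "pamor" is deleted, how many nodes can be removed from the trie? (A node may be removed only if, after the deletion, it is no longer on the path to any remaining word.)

A node on "pamor"'s path can go only if nothing else ends at it or branches off below it.
The suffix "mor" (3 nodes) is used only by "pamor"; the node for "pa" still has the child "d", so pruning stops there.
Nodes removed: 3

3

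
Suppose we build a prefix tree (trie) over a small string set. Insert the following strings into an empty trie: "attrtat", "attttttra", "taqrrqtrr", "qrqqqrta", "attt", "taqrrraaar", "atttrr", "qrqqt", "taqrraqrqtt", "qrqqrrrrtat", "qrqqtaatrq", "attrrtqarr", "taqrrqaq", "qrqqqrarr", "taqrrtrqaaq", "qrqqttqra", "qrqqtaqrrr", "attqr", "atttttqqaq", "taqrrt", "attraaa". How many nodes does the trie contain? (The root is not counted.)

90

For each word, the new-node count is its length minus the longest prefix already in the trie:
  "attrtat" → 7 new (a, t, t, r, t, a, t)
  "attttttra" → prefix "att" already present; 6 new (t, t, t, t, r, a)
  "taqrrqtrr" → 9 new (t, a, q, r, r, q, t, r, r)
  "qrqqqrta" → 8 new (q, r, q, q, q, r, t, a)
  "attt" → prefix "attt" already present; 0 new (none)
  "taqrrraaar" → prefix "taqrr" already present; 5 new (r, a, a, a, r)
  "atttrr" → prefix "attt" already present; 2 new (r, r)
  "qrqqt" → prefix "qrqq" already present; 1 new (t)
  "taqrraqrqtt" → prefix "taqrr" already present; 6 new (a, q, r, q, t, t)
  "qrqqrrrrtat" → prefix "qrqq" already present; 7 new (r, r, r, r, t, a, t)
  "qrqqtaatrq" → prefix "qrqqt" already present; 5 new (a, a, t, r, q)
  "attrrtqarr" → prefix "attr" already present; 6 new (r, t, q, a, r, r)
  "taqrrqaq" → prefix "taqrrq" already present; 2 new (a, q)
  "qrqqqrarr" → prefix "qrqqqr" already present; 3 new (a, r, r)
  "taqrrtrqaaq" → prefix "taqrr" already present; 6 new (t, r, q, a, a, q)
  "qrqqttqra" → prefix "qrqqt" already present; 4 new (t, q, r, a)
  "qrqqtaqrrr" → prefix "qrqqta" already present; 4 new (q, r, r, r)
  "attqr" → prefix "att" already present; 2 new (q, r)
  "atttttqqaq" → prefix "attttt" already present; 4 new (q, q, a, q)
  "taqrrt" → prefix "taqrrt" already present; 0 new (none)
  "attraaa" → prefix "attr" already present; 3 new (a, a, a)
Total nodes = 7 + 6 + 9 + 8 + 0 + 5 + 2 + 1 + 6 + 7 + 5 + 6 + 2 + 3 + 6 + 4 + 4 + 2 + 4 + 0 + 3 = 90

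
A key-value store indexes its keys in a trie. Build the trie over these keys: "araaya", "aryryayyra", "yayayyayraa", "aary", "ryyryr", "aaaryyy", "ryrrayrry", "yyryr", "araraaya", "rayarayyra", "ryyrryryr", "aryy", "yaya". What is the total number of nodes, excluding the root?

70

For each word, the new-node count is its length minus the longest prefix already in the trie:
  "araaya" → 6 new (a, r, a, a, y, a)
  "aryryayyra" → prefix "ar" already present; 8 new (y, r, y, a, y, y, r, a)
  "yayayyayraa" → 11 new (y, a, y, a, y, y, a, y, r, a, a)
  "aary" → prefix "a" already present; 3 new (a, r, y)
  "ryyryr" → 6 new (r, y, y, r, y, r)
  "aaaryyy" → prefix "aa" already present; 5 new (a, r, y, y, y)
  "ryrrayrry" → prefix "ry" already present; 7 new (r, r, a, y, r, r, y)
  "yyryr" → prefix "y" already present; 4 new (y, r, y, r)
  "araraaya" → prefix "ara" already present; 5 new (r, a, a, y, a)
  "rayarayyra" → prefix "r" already present; 9 new (a, y, a, r, a, y, y, r, a)
  "ryyrryryr" → prefix "ryyr" already present; 5 new (r, y, r, y, r)
  "aryy" → prefix "ary" already present; 1 new (y)
  "yaya" → prefix "yaya" already present; 0 new (none)
Total nodes = 6 + 8 + 11 + 3 + 6 + 5 + 7 + 4 + 5 + 9 + 5 + 1 + 0 = 70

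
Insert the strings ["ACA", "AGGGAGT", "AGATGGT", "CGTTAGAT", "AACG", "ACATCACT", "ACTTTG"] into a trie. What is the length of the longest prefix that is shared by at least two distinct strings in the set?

3

Look for the deepest trie node that still has at least two words in its subtree.
e.g. "ACA" and "ACATCACT" share the prefix "ACA" of length 3; no pair shares a longer one.
Longest shared-prefix length: 3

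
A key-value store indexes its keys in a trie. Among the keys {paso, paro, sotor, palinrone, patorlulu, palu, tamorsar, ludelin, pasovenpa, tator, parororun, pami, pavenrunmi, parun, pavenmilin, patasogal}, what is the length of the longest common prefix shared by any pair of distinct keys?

5

Equivalently: take the maximum, over all pairs, of their longest common prefix length.
"pavenmilin" and "pavenrunmi" agree on "paven" (5 characters) before diverging; nothing deeper is shared.
Longest shared-prefix length: 5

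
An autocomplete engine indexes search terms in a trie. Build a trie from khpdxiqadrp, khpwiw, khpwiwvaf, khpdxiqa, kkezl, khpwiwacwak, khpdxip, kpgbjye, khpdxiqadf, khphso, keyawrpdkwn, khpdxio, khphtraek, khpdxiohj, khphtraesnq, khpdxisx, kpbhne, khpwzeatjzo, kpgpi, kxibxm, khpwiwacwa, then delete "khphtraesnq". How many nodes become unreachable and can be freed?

3

After clearing the end-marker at "khphtraesnq", prune upward until reaching a node still needed by another word.
The suffix "snq" (3 nodes) is used only by "khphtraesnq"; the node for "khphtrae" still has the child "k", so pruning stops there.
Nodes removed: 3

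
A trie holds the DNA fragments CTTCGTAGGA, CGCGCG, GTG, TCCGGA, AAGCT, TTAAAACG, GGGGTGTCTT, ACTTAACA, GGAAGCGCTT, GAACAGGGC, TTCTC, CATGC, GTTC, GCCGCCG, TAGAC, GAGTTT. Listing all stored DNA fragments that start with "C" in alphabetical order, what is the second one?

CGCGCG

Words with prefix "C", in lexicographic order: "CATGC", "CGCGCG", "CTTCGTAGGA"
Position 2: CGCGCG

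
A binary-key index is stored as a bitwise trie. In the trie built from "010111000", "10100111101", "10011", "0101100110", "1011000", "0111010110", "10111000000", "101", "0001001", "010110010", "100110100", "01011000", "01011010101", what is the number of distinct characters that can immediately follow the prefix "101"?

2

Walk "101" from the root, arriving at one node.
Characters that immediately follow "101" among the stored strings: {0, 1}.
That node has 2 child edges.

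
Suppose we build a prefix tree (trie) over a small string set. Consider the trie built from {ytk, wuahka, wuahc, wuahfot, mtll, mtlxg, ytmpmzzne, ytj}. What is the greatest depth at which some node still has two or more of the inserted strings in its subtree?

4

Look for the deepest trie node that still has at least two words in its subtree.
"wuahc" and "wuahfot" agree on "wuah" (4 characters) before diverging; nothing deeper is shared.
Longest shared-prefix length: 4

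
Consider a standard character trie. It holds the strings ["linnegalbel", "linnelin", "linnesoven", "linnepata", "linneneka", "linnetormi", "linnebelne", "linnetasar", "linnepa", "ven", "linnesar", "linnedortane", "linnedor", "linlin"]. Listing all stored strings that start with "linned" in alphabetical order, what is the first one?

Words with prefix "linned", in lexicographic order: "linnedor", "linnedortane"
Position 1: linnedor

linnedor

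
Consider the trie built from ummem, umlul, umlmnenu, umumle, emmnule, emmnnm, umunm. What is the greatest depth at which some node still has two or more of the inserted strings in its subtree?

The deepest shared node is where two words last agree before diverging.
e.g. "emmnnm" and "emmnule" share the prefix "emmn" of length 4; no pair shares a longer one.
Longest shared-prefix length: 4

4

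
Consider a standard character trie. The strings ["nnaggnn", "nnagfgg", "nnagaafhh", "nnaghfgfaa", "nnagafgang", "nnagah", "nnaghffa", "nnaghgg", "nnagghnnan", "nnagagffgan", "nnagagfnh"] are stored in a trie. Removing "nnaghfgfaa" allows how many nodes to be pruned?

After clearing the end-marker at "nnaghfgfaa", prune upward until reaching a node still needed by another word.
The suffix "gfaa" (4 nodes) is used only by "nnaghfgfaa"; the node for "nnaghf" still has the child "f", so pruning stops there.
Nodes removed: 4

4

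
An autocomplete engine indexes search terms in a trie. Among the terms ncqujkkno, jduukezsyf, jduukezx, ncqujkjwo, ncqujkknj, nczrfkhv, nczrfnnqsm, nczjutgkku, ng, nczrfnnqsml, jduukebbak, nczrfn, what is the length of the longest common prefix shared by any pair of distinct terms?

The deepest shared node is where two words last agree before diverging.
"nczrfnnqsm" and "nczrfnnqsml" agree on "nczrfnnqsm" (10 characters) before diverging; nothing deeper is shared.
Longest shared-prefix length: 10

10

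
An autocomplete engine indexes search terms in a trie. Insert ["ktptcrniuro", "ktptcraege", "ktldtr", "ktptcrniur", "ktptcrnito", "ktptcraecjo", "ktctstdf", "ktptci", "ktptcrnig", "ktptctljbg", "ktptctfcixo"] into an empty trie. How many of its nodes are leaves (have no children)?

Leaves are exactly the stored words that no other stored word extends.
Those words: "ktctstdf", "ktldtr", "ktptci", "ktptcraecjo", "ktptcraege", "ktptcrnig", "ktptcrnito", "ktptcrniuro", "ktptctfcixo", "ktptctljbg"
Leaf count: 10

10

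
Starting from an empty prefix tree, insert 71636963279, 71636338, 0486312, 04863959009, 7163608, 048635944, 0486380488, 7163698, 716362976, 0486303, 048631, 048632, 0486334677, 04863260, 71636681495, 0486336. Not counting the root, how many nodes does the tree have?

60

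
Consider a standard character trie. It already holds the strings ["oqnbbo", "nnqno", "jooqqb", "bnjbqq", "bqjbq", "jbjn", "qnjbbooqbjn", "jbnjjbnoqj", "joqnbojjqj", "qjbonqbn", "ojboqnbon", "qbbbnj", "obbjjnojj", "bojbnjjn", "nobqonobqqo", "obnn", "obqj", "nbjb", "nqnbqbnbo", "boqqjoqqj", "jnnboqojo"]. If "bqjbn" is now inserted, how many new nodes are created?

1

The longest prefix of "bqjbn" already in the trie is "bqjb" (length 4).
New nodes needed: |"bqjbn"| − 4 = 5 − 4 = 1.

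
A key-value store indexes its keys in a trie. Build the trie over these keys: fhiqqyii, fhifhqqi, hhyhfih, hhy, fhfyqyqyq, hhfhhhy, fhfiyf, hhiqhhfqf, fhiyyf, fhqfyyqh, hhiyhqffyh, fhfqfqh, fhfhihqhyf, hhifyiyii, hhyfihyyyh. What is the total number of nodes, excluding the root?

For each word, the new-node count is its length minus the longest prefix already in the trie:
  "fhiqqyii" → 8 new (f, h, i, q, q, y, i, i)
  "fhifhqqi" → prefix "fhi" already present; 5 new (f, h, q, q, i)
  "hhyhfih" → 7 new (h, h, y, h, f, i, h)
  "hhy" → prefix "hhy" already present; 0 new (none)
  "fhfyqyqyq" → prefix "fh" already present; 7 new (f, y, q, y, q, y, q)
  "hhfhhhy" → prefix "hh" already present; 5 new (f, h, h, h, y)
  "fhfiyf" → prefix "fhf" already present; 3 new (i, y, f)
  "hhiqhhfqf" → prefix "hh" already present; 7 new (i, q, h, h, f, q, f)
  "fhiyyf" → prefix "fhi" already present; 3 new (y, y, f)
  "fhqfyyqh" → prefix "fh" already present; 6 new (q, f, y, y, q, h)
  "hhiyhqffyh" → prefix "hhi" already present; 7 new (y, h, q, f, f, y, h)
  "fhfqfqh" → prefix "fhf" already present; 4 new (q, f, q, h)
  "fhfhihqhyf" → prefix "fhf" already present; 7 new (h, i, h, q, h, y, f)
  "hhifyiyii" → prefix "hhi" already present; 6 new (f, y, i, y, i, i)
  "hhyfihyyyh" → prefix "hhy" already present; 7 new (f, i, h, y, y, y, h)
Total nodes = 8 + 5 + 7 + 0 + 7 + 5 + 3 + 7 + 3 + 6 + 7 + 4 + 7 + 6 + 7 = 82

82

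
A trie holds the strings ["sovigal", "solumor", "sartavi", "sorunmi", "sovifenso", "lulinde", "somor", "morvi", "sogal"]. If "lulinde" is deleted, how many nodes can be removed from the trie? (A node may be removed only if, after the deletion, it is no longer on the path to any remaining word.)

After clearing the end-marker at "lulinde", prune upward until reaching a node still needed by another word.
No other word shares any prefix with "lulinde", so all 7 of its nodes go.
Nodes removed: 7

7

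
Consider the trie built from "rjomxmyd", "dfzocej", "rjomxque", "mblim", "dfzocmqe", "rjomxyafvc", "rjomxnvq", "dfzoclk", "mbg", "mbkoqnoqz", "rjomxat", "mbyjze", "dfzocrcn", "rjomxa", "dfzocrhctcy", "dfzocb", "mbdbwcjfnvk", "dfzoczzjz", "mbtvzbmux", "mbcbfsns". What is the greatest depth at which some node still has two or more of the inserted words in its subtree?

6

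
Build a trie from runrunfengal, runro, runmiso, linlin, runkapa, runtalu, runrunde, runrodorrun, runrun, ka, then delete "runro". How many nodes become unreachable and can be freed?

0

Walk "runro" from the leaf back toward the root, removing each node that no remaining word uses.
Every node on "runro" is still needed (e.g. by "runrodorrun"), so nothing is freed.
Nodes removed: 0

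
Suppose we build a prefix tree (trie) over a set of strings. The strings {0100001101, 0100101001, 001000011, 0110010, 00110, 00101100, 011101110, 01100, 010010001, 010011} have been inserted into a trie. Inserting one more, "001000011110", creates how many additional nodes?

Walking "001000011110" from the root, the first 9 characters ("001000011") follow existing edges; "1" is the first miss.
Each of the 3 remaining characters creates one node.

3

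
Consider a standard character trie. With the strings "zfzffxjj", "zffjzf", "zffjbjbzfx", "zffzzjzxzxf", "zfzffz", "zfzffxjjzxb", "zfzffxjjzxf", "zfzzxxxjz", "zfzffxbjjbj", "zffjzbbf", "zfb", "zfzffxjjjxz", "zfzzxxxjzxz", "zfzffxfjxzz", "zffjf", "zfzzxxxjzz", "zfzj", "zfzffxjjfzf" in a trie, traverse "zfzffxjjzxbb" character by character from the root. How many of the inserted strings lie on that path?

2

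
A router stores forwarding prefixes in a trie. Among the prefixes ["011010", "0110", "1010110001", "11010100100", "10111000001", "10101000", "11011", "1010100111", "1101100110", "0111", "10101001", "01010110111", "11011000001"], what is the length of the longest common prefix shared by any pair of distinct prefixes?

Equivalently: take the maximum, over all pairs, of their longest common prefix length.
"10101001" and "1010100111" agree on "10101001" (8 characters) before diverging; nothing deeper is shared.
Longest shared-prefix length: 8

8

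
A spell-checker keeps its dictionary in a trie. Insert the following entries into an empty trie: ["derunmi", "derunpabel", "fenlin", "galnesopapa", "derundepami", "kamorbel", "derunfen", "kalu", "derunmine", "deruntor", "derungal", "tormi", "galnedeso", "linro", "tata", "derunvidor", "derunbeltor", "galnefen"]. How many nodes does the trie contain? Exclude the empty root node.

87

Count nodes per top-level branch (shared prefixes stored once):
  'd'-branch (derunbeltor, derundepami, derunfen, derungal, derunmi, derunmine, derunpabel, deruntor, derunvidor): 40 nodes
  'f'-branch (fenlin): 6 nodes
  'g'-branch (galnedeso, galnefen, galnesopapa): 18 nodes
  'k'-branch (kalu, kamorbel): 10 nodes
  'l'-branch (linro): 5 nodes
  't'-branch (tata, tormi): 8 nodes
Sum: 87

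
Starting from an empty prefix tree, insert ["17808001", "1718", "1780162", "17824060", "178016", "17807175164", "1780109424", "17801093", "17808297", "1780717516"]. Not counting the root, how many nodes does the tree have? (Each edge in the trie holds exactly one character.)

34

Trace insertions, counting only characters that open a new branch:
  "17808001" → 8 new (1, 7, 8, 0, 8, 0, 0, 1)
  "1718" → prefix "17" already present; 2 new (1, 8)
  "1780162" → prefix "1780" already present; 3 new (1, 6, 2)
  "17824060" → prefix "178" already present; 5 new (2, 4, 0, 6, 0)
  "178016" → prefix "178016" already present; 0 new (none)
  "17807175164" → prefix "1780" already present; 7 new (7, 1, 7, 5, 1, 6, 4)
  "1780109424" → prefix "17801" already present; 5 new (0, 9, 4, 2, 4)
  "17801093" → prefix "1780109" already present; 1 new (3)
  "17808297" → prefix "17808" already present; 3 new (2, 9, 7)
  "1780717516" → prefix "1780717516" already present; 0 new (none)
Total nodes = 8 + 2 + 3 + 5 + 0 + 7 + 5 + 1 + 3 + 0 = 34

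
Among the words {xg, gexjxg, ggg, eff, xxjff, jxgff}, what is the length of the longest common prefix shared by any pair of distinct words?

1

The deepest shared node is where two words last agree before diverging.
e.g. "gexjxg" and "ggg" share the prefix "g" of length 1; no pair shares a longer one.
Longest shared-prefix length: 1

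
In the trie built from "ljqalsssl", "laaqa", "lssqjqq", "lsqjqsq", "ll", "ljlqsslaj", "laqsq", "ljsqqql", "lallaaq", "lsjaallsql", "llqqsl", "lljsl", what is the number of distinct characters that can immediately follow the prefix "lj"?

Walk "lj" from the root, arriving at one node.
Distinct next characters after "lj": l, q, s.
That node has 3 child edges.

3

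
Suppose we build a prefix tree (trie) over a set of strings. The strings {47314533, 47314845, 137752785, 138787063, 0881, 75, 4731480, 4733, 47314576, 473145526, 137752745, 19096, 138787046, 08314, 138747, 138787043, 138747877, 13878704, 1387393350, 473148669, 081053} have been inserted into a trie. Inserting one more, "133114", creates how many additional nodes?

"13" is already a path in the trie; the remaining "3114" must be added.
So 6 − 2 = 4 new nodes.

4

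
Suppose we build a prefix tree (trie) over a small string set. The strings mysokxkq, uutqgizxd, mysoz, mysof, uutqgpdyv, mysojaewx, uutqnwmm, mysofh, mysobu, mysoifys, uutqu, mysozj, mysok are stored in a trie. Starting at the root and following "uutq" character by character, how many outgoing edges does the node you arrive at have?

3

The children of the "uutq" node are the distinct next characters among strings starting with "uutq".
Distinct next characters after "uutq": g, n, u.
That node has 3 child edges.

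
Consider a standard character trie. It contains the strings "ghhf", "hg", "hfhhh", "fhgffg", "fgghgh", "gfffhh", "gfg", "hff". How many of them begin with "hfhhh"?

1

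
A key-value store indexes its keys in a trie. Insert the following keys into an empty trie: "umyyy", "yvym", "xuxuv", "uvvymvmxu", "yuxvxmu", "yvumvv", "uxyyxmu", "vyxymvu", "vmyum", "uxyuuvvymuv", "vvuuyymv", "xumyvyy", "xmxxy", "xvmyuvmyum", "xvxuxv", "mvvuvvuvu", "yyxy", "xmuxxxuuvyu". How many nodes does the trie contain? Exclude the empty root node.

Count nodes per top-level branch (shared prefixes stored once):
  'm'-branch (mvvuvvuvu): 9 nodes
  'u'-branch (umyyy, uvvymvmxu, uxyuuvvymuv, uxyyxmu): 27 nodes
  'v'-branch (vmyum, vvuuyymv, vyxymvu): 18 nodes
  'x'-branch (xmuxxxuuvyu, xmxxy, xumyvyy, xuxuv, xvmyuvmyum, xvxuxv): 36 nodes
  'y'-branch (yuxvxmu, yvumvv, yvym, yyxy): 17 nodes
Sum: 107

107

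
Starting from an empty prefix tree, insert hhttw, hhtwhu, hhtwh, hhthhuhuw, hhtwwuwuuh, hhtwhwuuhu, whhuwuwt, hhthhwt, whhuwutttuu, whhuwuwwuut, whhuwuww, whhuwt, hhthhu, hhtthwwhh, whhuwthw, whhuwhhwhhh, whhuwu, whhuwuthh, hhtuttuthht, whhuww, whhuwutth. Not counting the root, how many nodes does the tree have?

70

Count nodes per top-level branch (shared prefixes stored once):
  'h'-branch (hhthhu, hhthhuhuw, hhthhwt, hhtthwwhh, hhttw, hhtuttuthht, hhtwh, hhtwhu, hhtwhwuuhu, hhtwwuwuuh): 40 nodes
  'w'-branch (whhuwhhwhhh, whhuwt, whhuwthw, whhuwu, whhuwuthh, whhuwutth, whhuwutttuu, whhuwuwt, whhuwuww, whhuwuwwuut, whhuww): 30 nodes
Sum: 70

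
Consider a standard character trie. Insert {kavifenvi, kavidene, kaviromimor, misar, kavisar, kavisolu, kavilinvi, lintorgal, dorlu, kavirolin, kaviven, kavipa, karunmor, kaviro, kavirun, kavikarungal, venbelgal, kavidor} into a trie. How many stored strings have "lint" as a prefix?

Filter for entries beginning with "lint":
Matches: "lintorgal"
Count: 1

1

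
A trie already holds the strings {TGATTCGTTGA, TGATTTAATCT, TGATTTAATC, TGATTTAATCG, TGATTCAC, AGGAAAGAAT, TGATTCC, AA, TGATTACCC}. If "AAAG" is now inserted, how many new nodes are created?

The longest prefix of "AAAG" already in the trie is "AA" (length 2).
So 4 − 2 = 2 new nodes.

2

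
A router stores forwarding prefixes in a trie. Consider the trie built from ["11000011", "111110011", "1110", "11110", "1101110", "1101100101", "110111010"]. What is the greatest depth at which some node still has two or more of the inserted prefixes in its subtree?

7

The deepest shared node is where two words last agree before diverging.
"1101110" and "110111010" agree on "1101110" (7 characters) before diverging; nothing deeper is shared.
Longest shared-prefix length: 7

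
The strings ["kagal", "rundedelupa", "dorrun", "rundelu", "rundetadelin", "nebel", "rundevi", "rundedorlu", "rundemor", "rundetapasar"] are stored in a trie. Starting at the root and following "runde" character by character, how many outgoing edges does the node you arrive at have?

5

The children of the "runde" node are the distinct next characters among strings starting with "runde".
Distinct next characters after "runde": d, l, m, t, v.
That node has 5 child edges.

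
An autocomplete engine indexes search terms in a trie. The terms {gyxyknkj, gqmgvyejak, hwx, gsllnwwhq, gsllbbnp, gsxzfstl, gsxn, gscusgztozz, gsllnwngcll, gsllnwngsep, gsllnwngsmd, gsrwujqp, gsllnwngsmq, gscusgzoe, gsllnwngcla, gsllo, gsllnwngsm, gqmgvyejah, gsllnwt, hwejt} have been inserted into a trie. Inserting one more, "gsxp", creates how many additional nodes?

The longest prefix of "gsxp" already in the trie is "gsx" (length 3).
New nodes needed: |"gsxp"| − 3 = 4 − 3 = 1.

1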